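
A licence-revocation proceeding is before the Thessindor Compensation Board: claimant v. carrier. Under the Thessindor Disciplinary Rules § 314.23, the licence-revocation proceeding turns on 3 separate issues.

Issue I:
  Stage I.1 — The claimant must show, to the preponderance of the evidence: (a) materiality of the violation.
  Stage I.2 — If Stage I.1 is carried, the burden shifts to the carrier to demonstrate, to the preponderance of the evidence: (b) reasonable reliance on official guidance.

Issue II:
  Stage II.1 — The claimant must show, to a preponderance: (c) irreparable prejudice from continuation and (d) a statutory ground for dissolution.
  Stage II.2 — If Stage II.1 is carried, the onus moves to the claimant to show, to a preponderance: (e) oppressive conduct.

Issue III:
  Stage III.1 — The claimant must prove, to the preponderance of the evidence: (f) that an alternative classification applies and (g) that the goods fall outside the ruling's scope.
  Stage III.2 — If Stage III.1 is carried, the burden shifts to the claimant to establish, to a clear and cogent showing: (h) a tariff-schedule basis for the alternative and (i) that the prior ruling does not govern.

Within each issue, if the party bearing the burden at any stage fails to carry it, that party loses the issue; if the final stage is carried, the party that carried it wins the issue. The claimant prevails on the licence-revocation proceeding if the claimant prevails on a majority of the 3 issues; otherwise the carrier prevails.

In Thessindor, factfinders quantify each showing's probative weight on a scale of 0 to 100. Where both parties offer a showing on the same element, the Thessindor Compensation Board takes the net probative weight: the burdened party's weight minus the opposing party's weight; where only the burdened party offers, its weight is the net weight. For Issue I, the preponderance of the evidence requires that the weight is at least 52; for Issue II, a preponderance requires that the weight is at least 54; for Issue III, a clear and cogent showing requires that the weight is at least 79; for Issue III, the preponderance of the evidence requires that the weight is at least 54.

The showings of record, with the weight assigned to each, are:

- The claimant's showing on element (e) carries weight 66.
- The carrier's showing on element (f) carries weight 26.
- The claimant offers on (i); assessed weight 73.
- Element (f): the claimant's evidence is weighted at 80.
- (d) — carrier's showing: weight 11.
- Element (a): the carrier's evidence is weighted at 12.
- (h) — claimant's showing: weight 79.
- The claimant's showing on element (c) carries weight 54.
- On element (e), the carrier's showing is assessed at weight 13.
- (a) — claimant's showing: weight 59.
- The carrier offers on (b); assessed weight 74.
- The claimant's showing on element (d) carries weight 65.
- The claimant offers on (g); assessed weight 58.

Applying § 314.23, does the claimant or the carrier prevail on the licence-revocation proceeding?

carrier

— Issue I —
At Stage I.1 the claimant must meet the preponderance of the evidence (weight is at least 52): on (a) the weight is 59 less the opposing 12 gives net 47, < 52, so (a) does not meet the standard.
  Stage I.1 not carried; the claimant fails its burden.
The carrier prevails on this issue.
— Issue II —
Stage II.1 — burden on claimant; standard: a preponderance (weight is at least 54).
    (c): 54 ≥ 54 [met]
    (d): 65 − 11 = 54 ≥ 54 [met]
  Stage II.1 carried; the burden remains with the claimant.
Stage II.2 — burden on claimant; standard: a preponderance (weight is at least 54).
    (e): 66 − 13 = 53 < 54 [not met]
  Stage II.2 not carried; the claimant fails its burden.
The analysis ends at Stage II.2; the carrier prevails on this issue.
— Issue III —
Stage III.1 (claimant, the preponderance of the evidence, weight is at least 54): (f) net 80−26=54 ≥ 54 — meets; (g) 58 ≥ 54 — meets.
  Stage III.1 is satisfied; the claimant continues to bear the burden.
Stage III.2 (claimant, a clear and cogent showing, weight is at least 79): (h) 79 ≥ 79 — meets; (i) 73 < 79 — fails.
  Stage III.2 not carried; the claimant fails its burden.
The analysis ends at Stage III.2; the carrier prevails on this issue.
Per-issue: Issue I → carrier; Issue II → carrier; Issue III → carrier. The claimant must prevail on a majority of issues; overall, the carrier prevails.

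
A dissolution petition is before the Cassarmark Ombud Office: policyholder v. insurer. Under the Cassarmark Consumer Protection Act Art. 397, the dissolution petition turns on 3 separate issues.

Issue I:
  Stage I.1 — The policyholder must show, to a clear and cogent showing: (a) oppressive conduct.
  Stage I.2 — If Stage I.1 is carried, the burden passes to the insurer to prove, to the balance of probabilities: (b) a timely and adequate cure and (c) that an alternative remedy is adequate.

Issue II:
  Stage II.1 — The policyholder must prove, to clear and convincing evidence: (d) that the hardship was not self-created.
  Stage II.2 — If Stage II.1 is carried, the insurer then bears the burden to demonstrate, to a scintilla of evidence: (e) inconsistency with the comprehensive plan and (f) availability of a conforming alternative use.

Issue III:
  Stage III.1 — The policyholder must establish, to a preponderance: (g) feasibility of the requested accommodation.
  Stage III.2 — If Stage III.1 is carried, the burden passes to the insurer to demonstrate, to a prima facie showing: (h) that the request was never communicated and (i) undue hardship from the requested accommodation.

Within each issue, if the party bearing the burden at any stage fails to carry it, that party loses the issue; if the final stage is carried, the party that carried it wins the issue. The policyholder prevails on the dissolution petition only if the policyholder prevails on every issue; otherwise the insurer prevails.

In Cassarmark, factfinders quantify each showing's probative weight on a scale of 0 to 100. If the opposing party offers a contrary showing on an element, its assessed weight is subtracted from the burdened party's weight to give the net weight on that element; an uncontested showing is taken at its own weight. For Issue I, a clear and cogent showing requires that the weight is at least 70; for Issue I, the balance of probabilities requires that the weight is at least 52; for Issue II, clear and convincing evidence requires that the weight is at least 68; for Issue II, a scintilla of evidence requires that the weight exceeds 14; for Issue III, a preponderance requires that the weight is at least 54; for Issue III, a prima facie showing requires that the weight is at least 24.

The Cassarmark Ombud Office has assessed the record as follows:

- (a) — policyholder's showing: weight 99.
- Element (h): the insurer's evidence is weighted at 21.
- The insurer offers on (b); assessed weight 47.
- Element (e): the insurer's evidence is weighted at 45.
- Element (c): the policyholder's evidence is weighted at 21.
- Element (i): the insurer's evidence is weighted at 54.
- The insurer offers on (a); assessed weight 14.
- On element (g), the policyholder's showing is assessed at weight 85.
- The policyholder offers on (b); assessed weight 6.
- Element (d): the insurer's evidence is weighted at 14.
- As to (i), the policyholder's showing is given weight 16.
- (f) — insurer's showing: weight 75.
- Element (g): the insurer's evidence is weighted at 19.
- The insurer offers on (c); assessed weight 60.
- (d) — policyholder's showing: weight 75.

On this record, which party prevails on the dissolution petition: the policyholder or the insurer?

— Issue I —
At Stage I.1 the policyholder must meet a clear and cogent showing (weight is at least 70): on (a) the weight is 99 less the opposing 14 gives net 85, which does reach 70, so (a) meets the standard.
  All elements met. The burden passes to the insurer.
At Stage I.2 the insurer must meet the balance of probabilities (weight is at least 52): on (b) the weight is 47 less the opposing 6 gives net 41, which does not reach 52, so (b) does not meet the standard; on (c) the weight is 60 less the opposing 21 gives net 39, which does not reach 52, so (c) does not meet the standard.
  The insurer does not carry Stage I.2.
The policyholder prevails on this issue.
— Issue II —
Stage II.1 (policyholder, clear and convincing evidence, weight is at least 68): (d) net 75−14=61 < 68 — fails.
  The policyholder does not carry Stage II.1.
So the insurer prevails on this issue.
— Issue III —
At Stage III.1 the policyholder must meet a preponderance (weight is at least 54): on (g) the weight is 85 less the opposing 19 gives net 66, which does reach 54, so (g) meets the standard.
  Stage III.1 is satisfied; the onus moves to the insurer.
At Stage III.2 the insurer must meet a prima facie showing (weight is at least 24): on (h) the weight is 21, which does not reach 24, so (h) does not meet the standard; on (i) the weight is 54 less the opposing 16 gives net 38, ≥ 24, so (i) meets the standard.
  Stage III.2 not carried; the insurer fails its burden.
The policyholder prevails on this issue.
Per-issue: Issue I → policyholder; Issue II → insurer; Issue III → policyholder. The policyholder must prevail on every issue; overall, the insurer prevails.

insurer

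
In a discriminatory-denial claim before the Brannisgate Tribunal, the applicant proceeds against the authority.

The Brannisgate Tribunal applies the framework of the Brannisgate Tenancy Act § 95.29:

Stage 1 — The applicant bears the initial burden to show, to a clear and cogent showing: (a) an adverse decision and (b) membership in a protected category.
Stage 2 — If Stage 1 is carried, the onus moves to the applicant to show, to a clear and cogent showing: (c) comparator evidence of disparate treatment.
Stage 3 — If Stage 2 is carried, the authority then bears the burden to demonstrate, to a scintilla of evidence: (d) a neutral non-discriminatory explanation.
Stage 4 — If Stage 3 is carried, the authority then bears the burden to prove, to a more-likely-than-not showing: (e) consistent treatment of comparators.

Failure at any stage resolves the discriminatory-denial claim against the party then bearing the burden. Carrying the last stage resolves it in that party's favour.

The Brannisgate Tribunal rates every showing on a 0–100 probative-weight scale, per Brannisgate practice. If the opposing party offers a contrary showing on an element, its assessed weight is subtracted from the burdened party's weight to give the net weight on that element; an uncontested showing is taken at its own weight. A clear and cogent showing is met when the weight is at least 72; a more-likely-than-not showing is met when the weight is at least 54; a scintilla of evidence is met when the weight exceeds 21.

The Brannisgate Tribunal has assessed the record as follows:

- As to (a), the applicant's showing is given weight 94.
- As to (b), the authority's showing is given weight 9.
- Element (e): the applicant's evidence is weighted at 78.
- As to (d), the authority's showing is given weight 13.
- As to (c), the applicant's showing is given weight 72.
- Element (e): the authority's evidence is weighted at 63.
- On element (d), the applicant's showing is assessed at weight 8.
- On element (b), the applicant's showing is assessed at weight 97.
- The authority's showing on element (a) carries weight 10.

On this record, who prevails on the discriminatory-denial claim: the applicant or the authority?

At Stage 1 the applicant must meet a clear and cogent showing (weight is at least 72): on (a) the weight is 94 less the opposing 10 gives net 84, ≥ 72, so (a) meets the standard; on (b) the weight is 97 less the opposing 9 gives net 88, ≥ 72, so (b) meets the standard.
  All elements met. The applicant retains the burden for Stage 2.
At Stage 2 the applicant must meet a clear and cogent showing (weight is at least 72): on (c) the weight is 72, ≥ 72, so (c) meets the standard.
  Stage 2 carried; the burden shifts to the authority.
At Stage 3 the authority must meet a scintilla of evidence (weight exceeds 21): on (d) the weight is 13 less the opposing 8 gives net 5, ≤ 21, so (d) does not meet the standard.
  Not every element is met, so the authority fails to carry Stage 3.
The applicant prevails.

applicant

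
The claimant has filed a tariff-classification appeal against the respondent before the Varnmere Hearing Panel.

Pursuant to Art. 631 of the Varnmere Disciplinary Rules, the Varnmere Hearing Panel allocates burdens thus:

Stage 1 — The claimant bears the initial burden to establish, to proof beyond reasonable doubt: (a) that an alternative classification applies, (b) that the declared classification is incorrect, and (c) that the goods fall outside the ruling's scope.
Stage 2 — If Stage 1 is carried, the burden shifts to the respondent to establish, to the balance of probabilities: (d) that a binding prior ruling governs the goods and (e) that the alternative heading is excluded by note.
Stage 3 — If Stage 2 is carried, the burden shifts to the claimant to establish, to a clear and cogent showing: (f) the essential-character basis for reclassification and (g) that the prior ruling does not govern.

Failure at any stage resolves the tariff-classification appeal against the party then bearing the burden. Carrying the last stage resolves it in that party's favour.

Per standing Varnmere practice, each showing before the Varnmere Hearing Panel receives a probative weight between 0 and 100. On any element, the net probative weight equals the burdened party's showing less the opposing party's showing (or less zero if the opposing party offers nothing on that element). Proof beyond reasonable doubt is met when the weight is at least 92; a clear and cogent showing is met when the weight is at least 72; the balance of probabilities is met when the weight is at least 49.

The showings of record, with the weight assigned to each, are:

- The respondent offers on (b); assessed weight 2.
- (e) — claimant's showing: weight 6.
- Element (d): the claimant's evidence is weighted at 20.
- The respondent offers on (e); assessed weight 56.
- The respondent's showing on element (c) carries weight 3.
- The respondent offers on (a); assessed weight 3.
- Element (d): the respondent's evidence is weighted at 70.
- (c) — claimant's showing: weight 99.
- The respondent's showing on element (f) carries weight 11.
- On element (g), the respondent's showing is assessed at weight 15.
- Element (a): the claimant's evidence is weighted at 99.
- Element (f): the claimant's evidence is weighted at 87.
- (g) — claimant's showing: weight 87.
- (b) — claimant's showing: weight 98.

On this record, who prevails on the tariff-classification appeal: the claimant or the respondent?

claimant

Stage 1 — burden on claimant; standard: proof beyond reasonable doubt (weight is at least 92).
    (a): 99 − 3 = 96 ≥ 92 [met]
    (b): 98 − 2 = 96 ≥ 92 [met]
    (c): 99 − 3 = 96 ≥ 92 [met]
  All elements met. The burden passes to the respondent.
Stage 2 — burden on respondent; standard: the balance of probabilities (weight is at least 49).
    (d): 70 − 20 = 50 ≥ 49 [met]
    (e): 56 − 6 = 50 ≥ 49 [met]
  Stage 2 is satisfied; the onus moves to the claimant.
Stage 3 — burden on claimant; standard: a clear and cogent showing (weight is at least 72).
    (f): 87 − 11 = 76 ≥ 72 [met]
    (g): 87 − 15 = 72 ≥ 72 [met]
  All elements met at the final stage.
All stages carried — the claimant prevails.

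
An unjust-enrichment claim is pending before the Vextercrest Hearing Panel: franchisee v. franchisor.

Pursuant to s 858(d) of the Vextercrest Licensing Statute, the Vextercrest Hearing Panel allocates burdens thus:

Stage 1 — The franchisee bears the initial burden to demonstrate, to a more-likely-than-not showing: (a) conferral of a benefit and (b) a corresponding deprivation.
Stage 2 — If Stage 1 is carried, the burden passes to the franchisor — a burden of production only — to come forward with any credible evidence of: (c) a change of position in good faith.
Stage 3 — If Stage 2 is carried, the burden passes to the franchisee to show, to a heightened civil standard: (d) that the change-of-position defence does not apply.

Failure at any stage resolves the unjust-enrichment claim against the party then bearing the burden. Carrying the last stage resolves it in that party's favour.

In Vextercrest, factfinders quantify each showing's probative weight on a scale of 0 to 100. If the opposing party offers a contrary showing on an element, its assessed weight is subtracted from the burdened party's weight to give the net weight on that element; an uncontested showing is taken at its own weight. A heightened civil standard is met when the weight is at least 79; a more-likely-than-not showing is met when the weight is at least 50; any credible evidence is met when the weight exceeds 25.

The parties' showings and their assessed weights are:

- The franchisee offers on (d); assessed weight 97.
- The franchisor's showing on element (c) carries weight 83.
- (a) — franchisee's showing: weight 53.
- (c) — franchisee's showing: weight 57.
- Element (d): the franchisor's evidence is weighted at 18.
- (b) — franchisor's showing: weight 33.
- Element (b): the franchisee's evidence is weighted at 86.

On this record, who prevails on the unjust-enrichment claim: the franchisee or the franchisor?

franchisee

At Stage 1 the franchisee must meet a more-likely-than-not showing (weight is at least 50): on (a) the weight is 53, ≥ 50, so (a) meets the standard; on (b) the weight is 86 less the opposing 33 gives net 53, which does reach 50, so (b) meets the standard.
  The franchisee carries Stage 1; the franchisor now bears the burden.
At Stage 2 the franchisor must meet any credible evidence (weight exceeds 25): on (c) the weight is 83 less the opposing 57 gives net 26, which does exceed 25, so (c) meets the standard.
  Stage 2 carried; the burden shifts to the franchisee.
At Stage 3 the franchisee must meet a heightened civil standard (weight is at least 79): on (d) the weight is 97 less the opposing 18 gives net 79, which does reach 79, so (d) meets the standard.
  Stage 3 carried; the final stage is satisfied.
Every stage carried; the franchisee prevails.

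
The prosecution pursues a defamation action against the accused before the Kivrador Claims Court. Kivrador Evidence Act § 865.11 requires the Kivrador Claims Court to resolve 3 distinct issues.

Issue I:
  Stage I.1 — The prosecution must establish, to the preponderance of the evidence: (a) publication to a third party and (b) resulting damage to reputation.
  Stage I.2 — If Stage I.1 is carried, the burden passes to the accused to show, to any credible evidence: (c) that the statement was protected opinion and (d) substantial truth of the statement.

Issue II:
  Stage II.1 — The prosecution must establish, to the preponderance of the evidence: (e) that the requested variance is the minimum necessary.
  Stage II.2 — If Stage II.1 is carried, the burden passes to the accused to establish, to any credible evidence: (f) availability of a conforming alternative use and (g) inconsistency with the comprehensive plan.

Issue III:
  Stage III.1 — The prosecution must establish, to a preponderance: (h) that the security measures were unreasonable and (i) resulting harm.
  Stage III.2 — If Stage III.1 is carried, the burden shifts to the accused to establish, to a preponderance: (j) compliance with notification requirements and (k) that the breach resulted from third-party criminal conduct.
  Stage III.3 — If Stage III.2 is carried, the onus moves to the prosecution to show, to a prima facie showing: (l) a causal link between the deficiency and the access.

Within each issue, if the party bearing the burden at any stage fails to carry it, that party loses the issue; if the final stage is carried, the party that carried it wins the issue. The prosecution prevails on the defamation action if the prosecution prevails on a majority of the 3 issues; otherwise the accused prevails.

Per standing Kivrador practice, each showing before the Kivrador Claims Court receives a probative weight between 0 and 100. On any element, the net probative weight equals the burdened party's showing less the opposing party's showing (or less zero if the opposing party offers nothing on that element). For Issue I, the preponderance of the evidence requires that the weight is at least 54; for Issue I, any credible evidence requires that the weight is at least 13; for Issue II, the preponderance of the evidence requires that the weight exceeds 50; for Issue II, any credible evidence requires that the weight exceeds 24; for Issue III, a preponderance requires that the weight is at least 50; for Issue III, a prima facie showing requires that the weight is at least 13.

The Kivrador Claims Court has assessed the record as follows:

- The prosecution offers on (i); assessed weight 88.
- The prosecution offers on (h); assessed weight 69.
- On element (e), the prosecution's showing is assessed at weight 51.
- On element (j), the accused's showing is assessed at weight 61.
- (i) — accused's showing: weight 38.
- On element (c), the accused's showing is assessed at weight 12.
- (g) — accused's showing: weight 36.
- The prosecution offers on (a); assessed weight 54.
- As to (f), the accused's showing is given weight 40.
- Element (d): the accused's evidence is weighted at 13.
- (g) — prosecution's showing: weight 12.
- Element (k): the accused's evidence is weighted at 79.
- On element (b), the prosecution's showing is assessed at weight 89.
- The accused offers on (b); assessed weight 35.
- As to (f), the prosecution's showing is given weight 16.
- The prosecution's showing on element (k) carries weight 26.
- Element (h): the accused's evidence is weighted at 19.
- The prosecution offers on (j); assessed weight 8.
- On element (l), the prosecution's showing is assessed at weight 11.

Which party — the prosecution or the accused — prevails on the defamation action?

prosecution

— Issue I —
Stage I.1 — burden on prosecution; standard: the preponderance of the evidence (weight is at least 54).
    (a): 54 ≥ 54 [met]
    (b): 89 − 35 = 54 ≥ 54 [met]
  Stage I.1 is satisfied; the onus moves to the accused.
Stage I.2 — burden on accused; standard: any credible evidence (weight is at least 13).
    (c): 12 < 13 [not met]
    (d): 13 ≥ 13 [met]
  Stage I.2 not carried; the accused fails its burden.
So the prosecution prevails on this issue.
— Issue II —
Stage II.1 (prosecution, the preponderance of the evidence, weight exceeds 50): (e) 51 > 50 — meets.
  Stage II.1 is satisfied; the onus moves to the accused.
Stage II.2 (accused, any credible evidence, weight exceeds 24): (f) net 40−16=24 ≤ 24 — fails; (g) net 36−12=24 ≤ 24 — fails.
  Stage II.2 not carried; the accused fails its burden.
The prosecution prevails on this issue.
— Issue III —
At Stage III.1 the prosecution must meet a preponderance (weight is at least 50): on (h) the weight is 69 less the opposing 19 gives net 50, which does reach 50, so (h) meets the standard; on (i) the weight is 88 less the opposing 38 gives net 50, ≥ 50, so (i) meets the standard.
  Stage III.1 is satisfied; the onus moves to the accused.
At Stage III.2 the accused must meet a preponderance (weight is at least 50): on (j) the weight is 61 less the opposing 8 gives net 53, ≥ 50, so (j) meets the standard; on (k) the weight is 79 less the opposing 26 gives net 53, ≥ 50, so (k) meets the standard.
  Stage III.2 carried; the burden shifts to the prosecution.
At Stage III.3 the prosecution must meet a prima facie showing (weight is at least 13): on (l) the weight is 11, which does not reach 13, so (l) does not meet the standard.
  Not every element is met, so the prosecution fails to carry Stage III.3.
The analysis ends at Stage III.3; the accused prevails on this issue.
Per-issue: Issue I → prosecution; Issue II → prosecution; Issue III → accused. The prosecution must prevail on a majority of issues; overall, the prosecution prevails.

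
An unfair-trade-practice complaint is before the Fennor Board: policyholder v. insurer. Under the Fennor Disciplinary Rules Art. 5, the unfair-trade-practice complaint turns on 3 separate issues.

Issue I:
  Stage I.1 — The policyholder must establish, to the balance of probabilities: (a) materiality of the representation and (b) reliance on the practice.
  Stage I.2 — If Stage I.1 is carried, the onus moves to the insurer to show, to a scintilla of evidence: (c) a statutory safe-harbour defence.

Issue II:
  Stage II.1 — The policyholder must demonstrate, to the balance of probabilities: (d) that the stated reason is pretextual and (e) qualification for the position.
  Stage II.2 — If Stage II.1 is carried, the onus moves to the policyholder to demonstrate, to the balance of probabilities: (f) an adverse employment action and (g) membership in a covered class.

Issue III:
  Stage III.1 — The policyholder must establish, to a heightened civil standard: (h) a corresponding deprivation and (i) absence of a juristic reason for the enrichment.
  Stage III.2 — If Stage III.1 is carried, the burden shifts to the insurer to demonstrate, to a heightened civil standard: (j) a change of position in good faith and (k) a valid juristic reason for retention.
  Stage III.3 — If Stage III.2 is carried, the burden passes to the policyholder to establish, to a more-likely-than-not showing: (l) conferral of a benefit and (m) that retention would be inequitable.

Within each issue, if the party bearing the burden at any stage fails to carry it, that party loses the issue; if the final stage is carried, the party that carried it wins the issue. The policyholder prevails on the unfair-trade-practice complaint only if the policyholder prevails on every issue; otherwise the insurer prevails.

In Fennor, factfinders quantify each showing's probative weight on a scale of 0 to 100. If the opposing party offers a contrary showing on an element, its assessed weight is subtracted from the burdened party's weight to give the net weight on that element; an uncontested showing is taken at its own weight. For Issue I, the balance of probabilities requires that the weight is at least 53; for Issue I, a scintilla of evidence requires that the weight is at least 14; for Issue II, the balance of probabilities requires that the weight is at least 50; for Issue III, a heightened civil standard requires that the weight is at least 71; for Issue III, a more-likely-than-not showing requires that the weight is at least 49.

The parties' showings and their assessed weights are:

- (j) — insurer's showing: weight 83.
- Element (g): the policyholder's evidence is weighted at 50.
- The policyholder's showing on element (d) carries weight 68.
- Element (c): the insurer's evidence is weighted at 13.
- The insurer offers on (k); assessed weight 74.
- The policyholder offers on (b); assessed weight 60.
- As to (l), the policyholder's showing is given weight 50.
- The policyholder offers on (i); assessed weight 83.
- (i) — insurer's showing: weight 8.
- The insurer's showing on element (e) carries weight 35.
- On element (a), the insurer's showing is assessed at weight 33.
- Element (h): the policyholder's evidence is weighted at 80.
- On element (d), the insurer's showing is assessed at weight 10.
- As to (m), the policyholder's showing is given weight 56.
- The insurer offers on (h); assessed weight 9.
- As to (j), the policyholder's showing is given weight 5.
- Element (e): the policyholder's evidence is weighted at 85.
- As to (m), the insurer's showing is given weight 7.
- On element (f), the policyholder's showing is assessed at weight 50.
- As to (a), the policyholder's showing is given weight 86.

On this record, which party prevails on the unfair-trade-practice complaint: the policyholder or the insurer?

policyholder

— Issue I —
Stage I.1 — burden on policyholder; standard: the balance of probabilities (weight is at least 53).
    (a): 86 − 33 = 53 ≥ 53 [met]
    (b): 60 ≥ 53 [met]
  Stage I.1 carried; the burden shifts to the insurer.
Stage I.2 — burden on insurer; standard: a scintilla of evidence (weight is at least 14).
    (c): 13 < 14 [not met]
  Stage I.2 not carried; the insurer fails its burden.
The policyholder prevails on this issue.
— Issue II —
At Stage II.1 the policyholder must meet the balance of probabilities (weight is at least 50): on (d) the weight is 68 less the opposing 10 gives net 58, which does reach 50, so (d) meets the standard; on (e) the weight is 85 less the opposing 35 gives net 50, which does reach 50, so (e) meets the standard.
  All elements met. The policyholder retains the burden for Stage II.2.
At Stage II.2 the policyholder must meet the balance of probabilities (weight is at least 50): on (f) the weight is 50, ≥ 50, so (f) meets the standard; on (g) the weight is 50, ≥ 50, so (g) meets the standard.
  The policyholder carries the last stage.
All stages carried — the policyholder prevails on this issue.
— Issue III —
Stage III.1 — burden on policyholder; standard: a heightened civil standard (weight is at least 71).
    (h): 80 − 9 = 71 ≥ 71 [met]
    (i): 83 − 8 = 75 ≥ 71 [met]
  Stage III.1 is satisfied; the onus moves to the insurer.
Stage III.2 — burden on insurer; standard: a heightened civil standard (weight is at least 71).
    (j): 83 − 5 = 78 ≥ 71 [met]
    (k): 74 ≥ 71 [met]
  Stage III.2 carried; the burden shifts to the policyholder.
Stage III.3 — burden on policyholder; standard: a more-likely-than-not showing (weight is at least 49).
    (l): 50 ≥ 49 [met]
    (m): 56 − 7 = 49 ≥ 49 [met]
  All elements met at the final stage.
All stages carried — the policyholder prevails on this issue.
Per-issue: Issue I → policyholder; Issue II → policyholder; Issue III → policyholder. The policyholder must prevail on every issue; overall, the policyholder prevails.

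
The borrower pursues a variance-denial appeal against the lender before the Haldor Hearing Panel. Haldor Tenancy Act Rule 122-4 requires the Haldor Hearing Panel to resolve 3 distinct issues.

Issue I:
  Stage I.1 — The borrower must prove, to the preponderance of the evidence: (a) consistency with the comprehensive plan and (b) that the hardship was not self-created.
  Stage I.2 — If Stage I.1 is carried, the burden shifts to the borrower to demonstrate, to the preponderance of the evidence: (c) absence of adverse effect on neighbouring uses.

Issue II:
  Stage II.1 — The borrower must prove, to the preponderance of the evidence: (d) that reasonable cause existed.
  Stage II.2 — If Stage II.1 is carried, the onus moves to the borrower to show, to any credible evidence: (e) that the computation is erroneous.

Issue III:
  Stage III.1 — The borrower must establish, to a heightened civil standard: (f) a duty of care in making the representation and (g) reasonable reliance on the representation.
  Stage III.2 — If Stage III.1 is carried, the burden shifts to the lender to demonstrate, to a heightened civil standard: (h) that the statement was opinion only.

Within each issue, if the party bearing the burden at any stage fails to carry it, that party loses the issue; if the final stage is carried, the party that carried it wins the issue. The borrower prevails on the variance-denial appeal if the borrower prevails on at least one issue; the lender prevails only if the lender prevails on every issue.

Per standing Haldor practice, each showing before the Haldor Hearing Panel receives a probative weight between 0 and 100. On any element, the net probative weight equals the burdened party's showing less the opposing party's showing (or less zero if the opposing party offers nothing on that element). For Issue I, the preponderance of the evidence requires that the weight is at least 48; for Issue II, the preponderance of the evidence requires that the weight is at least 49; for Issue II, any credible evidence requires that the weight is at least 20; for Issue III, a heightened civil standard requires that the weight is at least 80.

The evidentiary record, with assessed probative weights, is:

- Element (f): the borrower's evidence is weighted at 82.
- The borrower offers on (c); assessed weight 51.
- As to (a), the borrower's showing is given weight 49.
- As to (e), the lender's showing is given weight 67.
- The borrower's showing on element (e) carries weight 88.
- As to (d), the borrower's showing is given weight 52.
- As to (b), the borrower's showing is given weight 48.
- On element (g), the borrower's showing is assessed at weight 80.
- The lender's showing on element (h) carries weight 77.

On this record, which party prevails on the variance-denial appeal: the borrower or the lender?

— Issue I —
Stage I.1 — burden on borrower; standard: the preponderance of the evidence (weight is at least 48).
    (a): 49 ≥ 48 [met]
    (b): 48 ≥ 48 [met]
  Stage I.1 carried; the burden remains with the borrower.
Stage I.2 — burden on borrower; standard: the preponderance of the evidence (weight is at least 48).
    (c): 51 ≥ 48 [met]
  All elements met at the final stage.
Every stage carried; the borrower prevails on this issue.
— Issue II —
Stage II.1 (borrower, the preponderance of the evidence, weight is at least 49): (d) 52 ≥ 49 — meets.
  Stage II.1 carried; the burden remains with the borrower.
Stage II.2 (borrower, any credible evidence, weight is at least 20): (e) net 88−67=21 ≥ 20 — meets.
  All elements met at the final stage.
Every stage carried; the borrower prevails on this issue.
— Issue III —
Stage III.1 (borrower, a heightened civil standard, weight is at least 80): (f) 82 ≥ 80 — meets; (g) 80 ≥ 80 — meets.
  Stage III.1 is satisfied; the onus moves to the lender.
Stage III.2 (lender, a heightened civil standard, weight is at least 80): (h) 77 < 80 — fails.
  The lender does not carry Stage III.2.
The borrower prevails on this issue.
Per-issue: Issue I → borrower; Issue II → borrower; Issue III → borrower. The borrower must prevail on at least one issue; overall, the borrower prevails.

borrower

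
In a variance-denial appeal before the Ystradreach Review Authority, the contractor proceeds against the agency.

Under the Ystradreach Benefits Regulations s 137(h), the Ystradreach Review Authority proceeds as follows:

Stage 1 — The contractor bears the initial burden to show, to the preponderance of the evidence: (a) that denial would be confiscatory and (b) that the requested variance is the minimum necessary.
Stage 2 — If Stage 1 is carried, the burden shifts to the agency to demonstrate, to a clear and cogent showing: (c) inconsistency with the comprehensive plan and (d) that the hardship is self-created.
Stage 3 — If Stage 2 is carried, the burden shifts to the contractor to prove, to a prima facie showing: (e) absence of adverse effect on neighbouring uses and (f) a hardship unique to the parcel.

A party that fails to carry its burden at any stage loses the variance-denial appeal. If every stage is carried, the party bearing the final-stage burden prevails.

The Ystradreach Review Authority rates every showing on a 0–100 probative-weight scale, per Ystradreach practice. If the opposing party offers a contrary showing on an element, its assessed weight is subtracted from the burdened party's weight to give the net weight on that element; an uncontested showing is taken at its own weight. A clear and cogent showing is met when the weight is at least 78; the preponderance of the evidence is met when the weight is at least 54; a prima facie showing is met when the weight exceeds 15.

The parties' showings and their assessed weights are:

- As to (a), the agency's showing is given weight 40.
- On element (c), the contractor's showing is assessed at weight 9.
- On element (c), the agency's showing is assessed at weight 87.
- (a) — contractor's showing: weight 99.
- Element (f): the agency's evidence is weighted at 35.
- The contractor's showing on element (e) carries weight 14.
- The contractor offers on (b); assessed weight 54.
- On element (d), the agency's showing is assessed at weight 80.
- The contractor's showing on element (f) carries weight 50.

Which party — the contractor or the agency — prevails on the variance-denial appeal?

Stage 1 (contractor, the preponderance of the evidence, weight is at least 54): (a) net 99−40=59 ≥ 54 — meets; (b) 54 ≥ 54 — meets.
  Stage 1 is satisfied; the onus moves to the agency.
Stage 2 (agency, a clear and cogent showing, weight is at least 78): (c) net 87−9=78 ≥ 78 — meets; (d) 80 ≥ 78 — meets.
  Stage 2 carried; the burden shifts to the contractor.
Stage 3 (contractor, a prima facie showing, weight exceeds 15): (e) 14 ≤ 15 — fails; (f) net 50−35=15 ≤ 15 — fails.
  Not every element is met, so the contractor fails to carry Stage 3.
The analysis ends at Stage 3; the agency prevails.

agency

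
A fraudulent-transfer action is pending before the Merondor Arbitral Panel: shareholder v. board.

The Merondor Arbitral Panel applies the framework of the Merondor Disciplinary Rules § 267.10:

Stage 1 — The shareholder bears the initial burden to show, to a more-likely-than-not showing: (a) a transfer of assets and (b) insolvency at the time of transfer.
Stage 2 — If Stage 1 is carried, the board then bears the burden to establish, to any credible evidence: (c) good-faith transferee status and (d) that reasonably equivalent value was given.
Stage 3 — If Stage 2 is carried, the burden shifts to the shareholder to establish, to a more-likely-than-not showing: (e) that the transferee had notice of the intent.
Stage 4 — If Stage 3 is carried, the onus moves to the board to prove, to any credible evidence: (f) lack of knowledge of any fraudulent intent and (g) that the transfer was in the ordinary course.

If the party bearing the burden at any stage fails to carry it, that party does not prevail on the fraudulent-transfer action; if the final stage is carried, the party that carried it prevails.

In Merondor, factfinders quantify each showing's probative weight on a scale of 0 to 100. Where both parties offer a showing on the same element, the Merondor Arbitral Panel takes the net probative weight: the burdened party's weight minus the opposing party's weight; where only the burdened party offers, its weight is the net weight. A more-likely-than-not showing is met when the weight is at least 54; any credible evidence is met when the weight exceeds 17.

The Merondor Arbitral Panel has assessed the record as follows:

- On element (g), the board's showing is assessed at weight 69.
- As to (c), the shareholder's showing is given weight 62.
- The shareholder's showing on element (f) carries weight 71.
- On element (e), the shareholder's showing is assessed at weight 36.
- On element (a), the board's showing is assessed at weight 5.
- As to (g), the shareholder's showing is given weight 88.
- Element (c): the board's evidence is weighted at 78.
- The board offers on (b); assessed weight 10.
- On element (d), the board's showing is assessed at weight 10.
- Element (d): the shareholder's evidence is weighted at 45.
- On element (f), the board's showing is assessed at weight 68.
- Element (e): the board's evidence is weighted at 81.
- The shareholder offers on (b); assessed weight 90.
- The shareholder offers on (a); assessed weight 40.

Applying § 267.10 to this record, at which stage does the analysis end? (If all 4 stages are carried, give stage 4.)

stage 1

Stage 1 (shareholder, a more-likely-than-not showing, weight is at least 54): (a) net 40−5=35 < 54 — fails; (b) net 90−10=80 ≥ 54 — meets.
  Stage 1 not carried; the shareholder fails its burden.
So the board prevails.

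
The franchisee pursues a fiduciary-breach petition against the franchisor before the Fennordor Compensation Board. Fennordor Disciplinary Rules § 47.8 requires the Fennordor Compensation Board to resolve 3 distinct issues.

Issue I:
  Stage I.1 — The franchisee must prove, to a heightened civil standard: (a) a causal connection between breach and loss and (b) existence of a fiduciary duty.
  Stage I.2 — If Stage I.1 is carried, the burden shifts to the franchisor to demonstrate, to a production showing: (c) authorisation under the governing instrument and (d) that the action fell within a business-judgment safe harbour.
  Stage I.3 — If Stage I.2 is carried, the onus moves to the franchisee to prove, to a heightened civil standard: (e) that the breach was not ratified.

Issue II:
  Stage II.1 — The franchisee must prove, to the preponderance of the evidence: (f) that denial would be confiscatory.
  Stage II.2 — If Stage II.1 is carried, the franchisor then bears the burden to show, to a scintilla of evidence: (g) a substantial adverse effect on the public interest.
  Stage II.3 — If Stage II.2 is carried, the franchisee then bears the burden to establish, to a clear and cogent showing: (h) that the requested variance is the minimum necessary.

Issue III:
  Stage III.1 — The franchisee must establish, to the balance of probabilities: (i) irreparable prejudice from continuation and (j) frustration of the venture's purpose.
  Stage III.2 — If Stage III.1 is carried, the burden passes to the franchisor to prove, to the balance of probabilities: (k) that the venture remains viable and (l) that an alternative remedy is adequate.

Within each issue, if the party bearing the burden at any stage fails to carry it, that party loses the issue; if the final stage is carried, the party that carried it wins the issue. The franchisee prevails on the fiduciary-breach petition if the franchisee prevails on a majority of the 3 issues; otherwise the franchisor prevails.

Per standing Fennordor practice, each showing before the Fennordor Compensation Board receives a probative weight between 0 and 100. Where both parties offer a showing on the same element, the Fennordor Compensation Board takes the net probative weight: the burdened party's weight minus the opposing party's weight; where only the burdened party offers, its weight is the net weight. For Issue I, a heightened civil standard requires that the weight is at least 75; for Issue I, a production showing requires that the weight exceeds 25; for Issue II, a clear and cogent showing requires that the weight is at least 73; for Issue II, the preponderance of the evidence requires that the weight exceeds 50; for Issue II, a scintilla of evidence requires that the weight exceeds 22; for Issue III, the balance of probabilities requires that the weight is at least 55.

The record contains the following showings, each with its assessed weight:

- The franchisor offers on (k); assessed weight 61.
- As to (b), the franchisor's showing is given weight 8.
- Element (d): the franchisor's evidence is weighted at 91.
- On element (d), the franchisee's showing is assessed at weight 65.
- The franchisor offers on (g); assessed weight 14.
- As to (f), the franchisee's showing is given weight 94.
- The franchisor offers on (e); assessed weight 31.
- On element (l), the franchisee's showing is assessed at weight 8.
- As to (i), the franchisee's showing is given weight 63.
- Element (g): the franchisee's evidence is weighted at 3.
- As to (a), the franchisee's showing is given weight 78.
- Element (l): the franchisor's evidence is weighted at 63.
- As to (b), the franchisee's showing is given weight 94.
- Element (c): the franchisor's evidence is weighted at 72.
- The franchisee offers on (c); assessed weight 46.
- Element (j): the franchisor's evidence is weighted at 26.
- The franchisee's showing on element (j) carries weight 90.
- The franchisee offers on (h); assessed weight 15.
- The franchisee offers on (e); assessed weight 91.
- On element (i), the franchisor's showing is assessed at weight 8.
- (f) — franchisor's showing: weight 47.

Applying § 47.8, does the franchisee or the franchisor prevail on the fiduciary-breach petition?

— Issue I —
Stage I.1 (franchisee, a heightened civil standard, weight is at least 75): (a) 78 ≥ 75 — meets; (b) net 94−8=86 ≥ 75 — meets.
  All elements met. The burden passes to the franchisor.
Stage I.2 (franchisor, a production showing, weight exceeds 25): (c) net 72−46=26 > 25 — meets; (d) net 91−65=26 > 25 — meets.
  All elements met. The burden passes to the franchisee.
Stage I.3 (franchisee, a heightened civil standard, weight is at least 75): (e) net 91−31=60 < 75 — fails.
  Stage I.3 not carried; the franchisee fails its burden.
So the franchisor prevails on this issue.
— Issue II —
Stage II.1 (franchisee, the preponderance of the evidence, weight exceeds 50): (f) net 94−47=47 ≤ 50 — fails.
  Not every element is met, so the franchisee fails to carry Stage II.1.
The analysis ends at Stage II.1; the franchisor prevails on this issue.
— Issue III —
Stage III.1 (franchisee, the balance of probabilities, weight is at least 55): (i) net 63−8=55 ≥ 55 — meets; (j) net 90−26=64 ≥ 55 — meets.
  All elements met. The burden passes to the franchisor.
Stage III.2 (franchisor, the balance of probabilities, weight is at least 55): (k) 61 ≥ 55 — meets; (l) net 63−8=55 ≥ 55 — meets.
  The franchisor carries the last stage.
With every stage satisfied, the franchisor prevails on this issue.
Per-issue: Issue I → franchisor; Issue II → franchisor; Issue III → franchisor. The franchisee must prevail on a majority of issues; overall, the franchisor prevails.

franchisor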